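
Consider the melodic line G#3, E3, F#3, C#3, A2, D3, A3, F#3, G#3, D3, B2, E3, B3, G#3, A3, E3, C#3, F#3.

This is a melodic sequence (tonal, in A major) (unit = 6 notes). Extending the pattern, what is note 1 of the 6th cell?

With 6-note cells, note 1 of each statement runs G#3, A3, B3.
Extending up a 2nd: C#4 → D4 → E4.

E4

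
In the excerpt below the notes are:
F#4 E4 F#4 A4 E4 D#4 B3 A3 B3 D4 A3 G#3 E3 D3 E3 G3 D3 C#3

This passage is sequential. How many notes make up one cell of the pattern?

18 notes total. Splitting into 3 groups of 6:
F#4 E4 F#4 A4 E4 D#4 | B3 A3 B3 D4 A3 G#3 | E3 D3 E3 G3 D3 C#3
Every group is a transposition down a 5th of the one before; no shorter unit works.

6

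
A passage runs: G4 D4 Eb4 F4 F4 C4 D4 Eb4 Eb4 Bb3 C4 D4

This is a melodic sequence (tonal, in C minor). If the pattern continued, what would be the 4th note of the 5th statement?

Grouping in 4s, the 4th note of each cell is F4, Eb4, D4.
Extending down a 2nd: C4 → Bb3.

Bb3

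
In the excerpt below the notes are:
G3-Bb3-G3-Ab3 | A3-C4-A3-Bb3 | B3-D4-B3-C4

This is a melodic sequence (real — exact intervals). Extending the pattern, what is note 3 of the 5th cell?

Grouping in 4s, the 3rd note of each cell is G3, A3, B3.
Each moves up a 2nd. Continuing: C#4 → D#4.

D#4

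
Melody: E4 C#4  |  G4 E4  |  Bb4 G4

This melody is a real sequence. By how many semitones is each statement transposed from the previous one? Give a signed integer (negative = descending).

3

Taking 2-note groups, the heads are E4, G4, Bb4: the pattern moves up a 3rd.
E4 to G4 spans +3 semitones.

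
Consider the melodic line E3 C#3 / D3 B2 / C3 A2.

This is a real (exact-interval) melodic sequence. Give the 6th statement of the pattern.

Gb2 Eb2

The 2-note cells begin on E3, D3, C3 — each down a 2nd from the last.
Carrying on: Bb2 → Ab2 → Gb2.
Statement 6 starts on Gb2 and keeps the same exact contour: Gb2 Eb2.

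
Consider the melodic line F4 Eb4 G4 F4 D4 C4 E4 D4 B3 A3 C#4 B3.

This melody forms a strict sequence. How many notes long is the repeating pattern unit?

Try groups of 4 (3 cells in 12 notes):
F4 Eb4 G4 F4 | D4 C4 E4 D4 | B3 A3 C#4 B3
That's a consistent down a 3rd shift per cell, and no other grouping gives one.

4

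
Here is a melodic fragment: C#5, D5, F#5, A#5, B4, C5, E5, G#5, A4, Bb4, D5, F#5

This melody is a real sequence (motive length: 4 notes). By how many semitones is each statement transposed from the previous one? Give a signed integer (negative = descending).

-2

Taking 4-note groups, the heads are C#5, B4, A4: the pattern moves down a 2nd.
Counting half-steps from C#5 to B4: -2.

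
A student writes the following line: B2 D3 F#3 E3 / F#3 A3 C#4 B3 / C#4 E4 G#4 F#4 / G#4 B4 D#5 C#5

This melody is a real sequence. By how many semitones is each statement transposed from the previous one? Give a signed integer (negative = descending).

7

Unit = 4 notes; the statements start on B2, F#3, C#4, G#4, moving up a 5th each time.
B2→F#3 is 54 − 47 = 7 semitones.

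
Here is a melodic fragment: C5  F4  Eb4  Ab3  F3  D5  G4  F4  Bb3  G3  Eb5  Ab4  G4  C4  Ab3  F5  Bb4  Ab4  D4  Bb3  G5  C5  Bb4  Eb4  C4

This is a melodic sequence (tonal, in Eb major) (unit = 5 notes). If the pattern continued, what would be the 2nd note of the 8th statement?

The unit is 5 notes. Position-2 pitches of the 5 shown cells: F4, G4, Ab4, Bb4, C5.
Carrying that up a 2nd forward: D5 → Eb5 → F5.

F5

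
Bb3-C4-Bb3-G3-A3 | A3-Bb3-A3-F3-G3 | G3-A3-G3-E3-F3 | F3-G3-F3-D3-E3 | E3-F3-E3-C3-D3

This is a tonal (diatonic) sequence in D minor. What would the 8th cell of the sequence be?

Bb2 C3 Bb2 G2 A2

With a 5-note motive the entries are Bb3, A3, G3, F3, E3, each down a 2nd from the previous.
Carrying on: D3 → C3 → Bb2.
From Bb2 the diatonic shape gives Bb2 C3 Bb2 G2 A2.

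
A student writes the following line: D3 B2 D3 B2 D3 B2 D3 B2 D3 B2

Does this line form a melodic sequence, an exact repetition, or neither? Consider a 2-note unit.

Each 2-note cell is identical (D3 B2), restated at the same pitch.

repetition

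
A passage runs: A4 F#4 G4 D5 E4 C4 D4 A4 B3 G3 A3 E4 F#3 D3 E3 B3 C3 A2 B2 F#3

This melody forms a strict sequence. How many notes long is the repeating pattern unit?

4

There are 20 notes; a 4-note unit gives 5 cells:
A4 F#4 G4 D5 | E4 C4 D4 A4 | B3 G3 A3 E4 | F#3 D3 E3 B3 | C3 A2 B2 F#3
That's a consistent down a 4th shift per cell, and no other grouping gives one.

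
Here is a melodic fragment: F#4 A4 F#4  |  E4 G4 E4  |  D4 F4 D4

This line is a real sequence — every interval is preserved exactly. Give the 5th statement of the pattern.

Taking 3-note groups, the heads are F#4, E4, D4: the pattern moves down a 2nd.
Carrying on: C4 → Bb3.
From Bb3 the exact shape gives Bb3 Db4 Bb3.

Bb3 Db4 Bb3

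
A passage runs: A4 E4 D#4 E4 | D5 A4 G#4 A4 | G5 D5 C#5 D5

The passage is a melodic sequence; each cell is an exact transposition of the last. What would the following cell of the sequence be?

C6 G5 F#5 G5

Taking 4-note groups, the heads are A4, D5, G5: the pattern moves up a 4th.
Statement 4 starts on C6 and keeps the same exact contour: C6 G5 F#5 G5.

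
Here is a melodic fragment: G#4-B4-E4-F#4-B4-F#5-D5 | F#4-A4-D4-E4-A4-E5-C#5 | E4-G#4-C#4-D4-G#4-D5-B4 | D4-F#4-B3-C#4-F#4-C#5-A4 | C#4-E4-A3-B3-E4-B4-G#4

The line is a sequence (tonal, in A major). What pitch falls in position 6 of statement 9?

E4

Grouping in 7s, the 6th note of each cell is F#5, E5, D5, C#5, B4.
Extending down a 2nd: A4 → G#4 → F#4 → E4.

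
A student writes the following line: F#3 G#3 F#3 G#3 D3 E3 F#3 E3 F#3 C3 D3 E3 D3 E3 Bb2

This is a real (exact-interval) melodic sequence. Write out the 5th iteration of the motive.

Taking 5-note groups, the heads are F#3, E3, D3: the pattern moves down a 2nd.
Continuing the starts: C3 → Bb2.
So cell 5 is Bb2 C3 Bb2 C3 Gb2.

Bb2 C3 Bb2 C3 Gb2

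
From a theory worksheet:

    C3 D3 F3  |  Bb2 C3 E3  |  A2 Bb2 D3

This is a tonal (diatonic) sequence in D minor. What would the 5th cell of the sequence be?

Unit = 3 notes; the statements start on C3, Bb2, A2, moving down a 2nd each time.
Carrying on: G2 → F2.
Statement 5 starts on F2 and keeps the same diatonic contour: F2 G2 Bb2.

F2 G2 Bb2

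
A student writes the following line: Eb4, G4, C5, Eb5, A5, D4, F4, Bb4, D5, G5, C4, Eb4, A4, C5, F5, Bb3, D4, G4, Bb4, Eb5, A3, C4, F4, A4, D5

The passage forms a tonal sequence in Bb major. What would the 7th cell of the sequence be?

The 5-note cells begin on Eb4, D4, C4, Bb3, A3 — each down a 2nd from the last.
Continuing the starts: G3 → F3.
From F3 the diatonic shape gives F3 A3 D4 F4 Bb4.

F3 A3 D4 F4 Bb4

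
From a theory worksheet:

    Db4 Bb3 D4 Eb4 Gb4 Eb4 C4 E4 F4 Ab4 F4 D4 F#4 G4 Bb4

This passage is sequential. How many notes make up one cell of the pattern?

There are 15 notes; a 5-note unit gives 3 cells:
Db4 Bb3 D4 Eb4 Gb4 | Eb4 C4 E4 F4 Ab4 | F4 D4 F#4 G4 Bb4
Each cell is the previous one up a 2nd — so the unit is 5 notes.

5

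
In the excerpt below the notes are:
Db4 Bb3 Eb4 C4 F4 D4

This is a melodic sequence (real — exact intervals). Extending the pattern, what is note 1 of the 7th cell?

C#5

With 2-note cells, note 1 of each statement runs Db4, Eb4, F4.
Each moves up a 2nd. Continuing: G4 → A4 → B4 → C#5.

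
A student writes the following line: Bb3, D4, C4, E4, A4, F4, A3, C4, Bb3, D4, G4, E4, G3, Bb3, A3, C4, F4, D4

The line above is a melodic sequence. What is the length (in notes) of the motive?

There are 18 notes; a 6-note unit gives 3 cells:
Bb3 D4 C4 E4 A4 F4 | A3 C4 Bb3 D4 G4 E4 | G3 Bb3 A3 C4 F4 D4
That's a consistent down a 2nd shift per cell, and no other grouping gives one.

6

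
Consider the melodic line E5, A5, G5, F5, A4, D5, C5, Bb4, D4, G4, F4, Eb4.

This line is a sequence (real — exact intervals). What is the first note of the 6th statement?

F2

Taking 4-note groups, the heads are E5, A4, D4: the pattern moves down a 5th.
Continuing: G3 → C3 → F2. Statement 6 starts on F2.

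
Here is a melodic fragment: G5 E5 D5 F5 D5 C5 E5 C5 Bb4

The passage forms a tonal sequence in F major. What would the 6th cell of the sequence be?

Bb4 G4 F4

The 3-note cells begin on G5, F5, E5 — each down a 2nd from the last.
Continuing the starts: D5 → C5 → Bb4.
Statement 6 starts on Bb4 and keeps the same diatonic contour: Bb4 G4 F4.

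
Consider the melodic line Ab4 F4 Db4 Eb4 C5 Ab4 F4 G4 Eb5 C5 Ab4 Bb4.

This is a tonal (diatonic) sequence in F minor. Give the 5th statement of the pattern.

Bb5 G5 Eb5 F5

The 4-note cells begin on Ab4, C5, Eb5 — each up a 3rd from the last.
Carrying on: G5 → Bb5.
From Bb5 the diatonic shape gives Bb5 G5 Eb5 F5.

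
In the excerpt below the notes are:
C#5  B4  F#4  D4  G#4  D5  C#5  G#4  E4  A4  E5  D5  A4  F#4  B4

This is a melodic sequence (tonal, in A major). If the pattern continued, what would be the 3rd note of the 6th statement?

Grouping in 5s, the 3rd note of each cell is F#4, G#4, A4.
Each moves up a 2nd. Continuing: B4 → C#5 → D5.

D5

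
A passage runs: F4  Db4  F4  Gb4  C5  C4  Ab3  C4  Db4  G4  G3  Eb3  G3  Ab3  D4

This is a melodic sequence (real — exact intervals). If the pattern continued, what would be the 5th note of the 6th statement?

B2

With 5-note cells, note 5 of each statement runs C5, G4, D4.
Carrying that down a 4th forward: A3 → E3 → B2.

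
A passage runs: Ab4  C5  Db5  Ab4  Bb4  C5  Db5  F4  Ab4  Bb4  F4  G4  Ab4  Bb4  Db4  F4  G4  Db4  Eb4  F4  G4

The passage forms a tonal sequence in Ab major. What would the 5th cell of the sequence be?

Taking 7-note groups, the heads are Ab4, F4, Db4: the pattern moves down a 3rd.
Carrying on: Bb3 → G3.
Statement 5 starts on G3 and keeps the same diatonic contour: G3 Bb3 C4 G3 Ab3 Bb3 C4.

G3 Bb3 C4 G3 Ab3 Bb3 C4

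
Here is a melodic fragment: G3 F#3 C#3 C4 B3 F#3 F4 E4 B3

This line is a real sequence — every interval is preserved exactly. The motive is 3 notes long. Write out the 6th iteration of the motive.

Ab5 G5 D5

Taking 3-note groups, the heads are G3, C4, F4: the pattern moves up a 4th.
Extending up a 4th: Bb4 → Eb5 → Ab5.
So cell 6 is Ab5 G5 D5.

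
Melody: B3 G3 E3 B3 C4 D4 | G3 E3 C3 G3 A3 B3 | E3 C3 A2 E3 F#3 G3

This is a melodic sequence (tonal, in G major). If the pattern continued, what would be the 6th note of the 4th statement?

E3

Grouping in 6s, the 6th note of each cell is D4, B3, G3.
One more down a 3rd gives E3.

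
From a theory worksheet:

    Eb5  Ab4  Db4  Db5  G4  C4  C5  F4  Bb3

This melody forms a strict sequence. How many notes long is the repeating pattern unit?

Try groups of 3 (3 cells in 9 notes):
Eb5 Ab4 Db4 | Db5 G4 C4 | C5 F4 Bb3
That's a consistent down a 2nd shift per cell, and no other grouping gives one.

3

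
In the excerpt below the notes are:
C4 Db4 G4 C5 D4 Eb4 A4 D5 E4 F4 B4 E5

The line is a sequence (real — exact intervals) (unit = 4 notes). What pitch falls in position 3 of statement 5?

With 4-note cells, note 3 of each statement runs G4, A4, B4.
Extending up a 2nd: C#5 → D#5.

D#5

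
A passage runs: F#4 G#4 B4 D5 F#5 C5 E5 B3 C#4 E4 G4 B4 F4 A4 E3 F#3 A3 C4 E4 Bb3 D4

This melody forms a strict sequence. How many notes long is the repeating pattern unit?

7

21 notes total. Splitting into 3 groups of 7:
F#4 G#4 B4 D5 F#5 C5 E5 | B3 C#4 E4 G4 B4 F4 A4 | E3 F#3 A3 C4 E4 Bb3 D4
Every group is a transposition down a 5th of the one before; no shorter unit works.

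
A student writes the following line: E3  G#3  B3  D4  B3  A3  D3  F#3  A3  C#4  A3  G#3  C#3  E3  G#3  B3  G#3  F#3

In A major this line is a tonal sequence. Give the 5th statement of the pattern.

A2 C#3 E3 G#3 E3 D3

Taking 6-note groups, the heads are E3, D3, C#3: the pattern moves down a 2nd.
Carrying on: B2 → A2.
So cell 5 is A2 C#3 E3 G#3 E3 D3.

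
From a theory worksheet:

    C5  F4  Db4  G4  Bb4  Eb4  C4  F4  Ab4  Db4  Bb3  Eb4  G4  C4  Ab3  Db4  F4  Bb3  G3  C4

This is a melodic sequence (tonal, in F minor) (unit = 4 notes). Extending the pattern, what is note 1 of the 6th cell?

Grouping in 4s, the 1st note of each cell is C5, Bb4, Ab4, G4, F4.
Each moves down a 2nd; the next is Eb4.

Eb4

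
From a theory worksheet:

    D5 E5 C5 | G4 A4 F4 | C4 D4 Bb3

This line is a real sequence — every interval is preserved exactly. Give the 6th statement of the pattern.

Eb2 F2 Db2

Unit = 3 notes; the statements start on D5, G4, C4, moving down a 5th each time.
Carrying on: F3 → Bb2 → Eb2.
Statement 6 starts on Eb2 and keeps the same exact contour: Eb2 F2 Db2.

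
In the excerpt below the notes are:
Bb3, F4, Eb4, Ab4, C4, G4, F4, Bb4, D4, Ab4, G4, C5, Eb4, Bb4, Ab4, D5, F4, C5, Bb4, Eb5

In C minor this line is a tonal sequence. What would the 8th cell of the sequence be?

With a 4-note motive the entries are Bb3, C4, D4, Eb4, F4, each up a 2nd from the previous.
Extending up a 2nd: G4 → Ab4 → Bb4.
So cell 8 is Bb4 F5 Eb5 Ab5.

Bb4 F5 Eb5 Ab5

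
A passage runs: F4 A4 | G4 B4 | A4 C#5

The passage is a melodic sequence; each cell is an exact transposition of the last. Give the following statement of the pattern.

Unit = 2 notes; the statements start on F4, G4, A4, moving up a 2nd each time.
From B4 the exact shape gives B4 D#5.

B4 D#5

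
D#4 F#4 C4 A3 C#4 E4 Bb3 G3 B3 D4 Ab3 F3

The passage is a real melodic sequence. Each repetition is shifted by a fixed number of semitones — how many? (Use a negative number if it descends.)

-2

The 4-note cells begin on D#4, C#4, B3 — each down a 2nd from the last.
Counting half-steps from D#4 to C#4: -2.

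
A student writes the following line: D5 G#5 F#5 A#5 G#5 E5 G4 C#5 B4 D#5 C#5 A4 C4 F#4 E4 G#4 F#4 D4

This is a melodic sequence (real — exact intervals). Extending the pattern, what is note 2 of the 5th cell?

The unit is 6 notes. Position-2 pitches of the 3 shown cells: G#5, C#5, F#4.
Each moves down a 5th. Continuing: B3 → E3.

E3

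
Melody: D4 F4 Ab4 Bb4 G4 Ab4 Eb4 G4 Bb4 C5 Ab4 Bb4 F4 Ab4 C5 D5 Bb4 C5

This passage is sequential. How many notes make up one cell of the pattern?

6

There are 18 notes; a 6-note unit gives 3 cells:
D4 F4 Ab4 Bb4 G4 Ab4 | Eb4 G4 Bb4 C5 Ab4 Bb4 | F4 Ab4 C5 D5 Bb4 C5
Each cell is the previous one up a 2nd — so the unit is 6 notes.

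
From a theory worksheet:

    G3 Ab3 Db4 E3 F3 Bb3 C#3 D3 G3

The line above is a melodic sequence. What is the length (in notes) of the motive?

3

9 notes total. Splitting into 3 groups of 3:
G3 Ab3 Db4 | E3 F3 Bb3 | C#3 D3 G3
Each cell is the previous one down a 3rd — so the unit is 3 notes.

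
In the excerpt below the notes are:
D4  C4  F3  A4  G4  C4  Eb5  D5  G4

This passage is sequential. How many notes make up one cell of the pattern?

There are 9 notes; a 3-note unit gives 3 cells:
D4 C4 F3 | A4 G4 C4 | Eb5 D5 G4
That's a consistent up a 5th shift per cell, and no other grouping gives one.

3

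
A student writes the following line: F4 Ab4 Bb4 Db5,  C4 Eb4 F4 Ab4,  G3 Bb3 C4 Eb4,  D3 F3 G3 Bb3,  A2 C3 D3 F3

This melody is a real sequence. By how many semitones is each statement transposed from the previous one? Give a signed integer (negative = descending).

Taking 4-note groups, the heads are F4, C4, G3, D3, A2: the pattern moves down a 4th.
Counting half-steps from F4 to C4: -5.

-5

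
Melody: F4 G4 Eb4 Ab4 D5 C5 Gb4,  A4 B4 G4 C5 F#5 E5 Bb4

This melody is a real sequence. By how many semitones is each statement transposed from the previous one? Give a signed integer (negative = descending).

4

The 7-note cells begin on F4, A4 — each up a 3rd from the last.
F4 to A4 spans +4 semitones.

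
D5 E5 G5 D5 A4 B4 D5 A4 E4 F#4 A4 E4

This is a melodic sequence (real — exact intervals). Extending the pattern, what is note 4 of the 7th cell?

G#2

The unit is 4 notes. Position-4 pitches of the 3 shown cells: D5, A4, E4.
Each moves down a 4th. Continuing: B3 → F#3 → C#3 → G#2.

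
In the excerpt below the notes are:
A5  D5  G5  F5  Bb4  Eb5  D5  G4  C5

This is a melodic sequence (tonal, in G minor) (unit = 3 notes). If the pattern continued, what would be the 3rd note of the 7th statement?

With 3-note cells, note 3 of each statement runs G5, Eb5, C5.
Extending down a 3rd: A4 → F4 → D4 → Bb3.

Bb3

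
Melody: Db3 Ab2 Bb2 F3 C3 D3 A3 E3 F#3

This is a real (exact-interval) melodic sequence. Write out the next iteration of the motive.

C#4 G#3 A#3

The 3-note cells begin on Db3, F3, A3 — each up a 3rd from the last.
From C#4 the exact shape gives C#4 G#3 A#3.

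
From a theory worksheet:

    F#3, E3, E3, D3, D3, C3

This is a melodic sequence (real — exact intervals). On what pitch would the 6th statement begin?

Ab2

With a 2-note motive the entries are F#3, E3, D3, each down a 2nd from the previous.
Continuing: C3 → Bb2 → Ab2. Statement 6 starts on Ab2.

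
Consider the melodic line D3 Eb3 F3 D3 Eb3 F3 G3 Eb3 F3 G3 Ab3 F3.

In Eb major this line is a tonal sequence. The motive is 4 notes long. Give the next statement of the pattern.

G3 Ab3 Bb3 G3

With a 4-note motive the entries are D3, Eb3, F3, each up a 2nd from the previous.
From G3 the diatonic shape gives G3 Ab3 Bb3 G3.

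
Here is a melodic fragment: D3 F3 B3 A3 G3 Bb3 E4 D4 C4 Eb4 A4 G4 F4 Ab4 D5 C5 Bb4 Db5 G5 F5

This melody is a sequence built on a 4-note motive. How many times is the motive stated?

5

20 notes in groups of 4 gives 20/4 = 5 statements.
Starts: D3, G3, C4, F4, Bb4 — each up a 4th.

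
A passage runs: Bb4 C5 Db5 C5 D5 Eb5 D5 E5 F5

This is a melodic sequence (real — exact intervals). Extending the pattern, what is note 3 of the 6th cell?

The unit is 3 notes. Position-3 pitches of the 3 shown cells: Db5, Eb5, F5.
Extending up a 2nd: G5 → A5 → B5.

B5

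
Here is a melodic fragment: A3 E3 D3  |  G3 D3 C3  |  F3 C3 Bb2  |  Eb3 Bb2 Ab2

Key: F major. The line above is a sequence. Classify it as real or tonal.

Each cell has the same semitone pattern (-5, -2) — intervals are preserved exactly.
And Eb3 lies outside F major, so the sequence is real rather than tonal.

real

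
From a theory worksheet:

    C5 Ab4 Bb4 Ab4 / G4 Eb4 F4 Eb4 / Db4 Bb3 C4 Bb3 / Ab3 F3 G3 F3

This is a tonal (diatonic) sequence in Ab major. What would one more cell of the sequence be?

Taking 4-note groups, the heads are C5, G4, Db4, Ab3: the pattern moves down a 4th.
Statement 5 starts on Eb3 and keeps the same diatonic contour: Eb3 C3 Db3 C3.

Eb3 C3 Db3 C3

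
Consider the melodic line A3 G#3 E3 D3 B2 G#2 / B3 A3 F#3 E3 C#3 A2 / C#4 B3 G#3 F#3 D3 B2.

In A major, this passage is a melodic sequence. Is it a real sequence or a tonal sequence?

tonal

Every note is diatonic to A major.
Cell 1 has -1 semitones from note 1 to 2, but cell 2 has -2 — the interval quality changes while the contour stays the same, which is the hallmark of a tonal sequence.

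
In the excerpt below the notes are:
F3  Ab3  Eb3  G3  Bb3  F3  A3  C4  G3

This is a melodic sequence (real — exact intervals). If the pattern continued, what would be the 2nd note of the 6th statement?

The unit is 3 notes. Position-2 pitches of the 3 shown cells: Ab3, Bb3, C4.
Carrying that up a 2nd forward: D4 → E4 → F#4.

F#4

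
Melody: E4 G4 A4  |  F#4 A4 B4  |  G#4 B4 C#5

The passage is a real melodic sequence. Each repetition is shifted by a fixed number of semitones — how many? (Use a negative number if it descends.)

2

The 3-note cells begin on E4, F#4, G#4 — each up a 2nd from the last.
E4→F#4 is 66 − 64 = 2 semitones.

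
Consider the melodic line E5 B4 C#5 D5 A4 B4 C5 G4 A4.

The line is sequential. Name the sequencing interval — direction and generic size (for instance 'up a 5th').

down a 2nd

The 3-note cells begin on E5, D5, C5 — each down a 2nd from the last.
From E5 to D5: down a 2nd.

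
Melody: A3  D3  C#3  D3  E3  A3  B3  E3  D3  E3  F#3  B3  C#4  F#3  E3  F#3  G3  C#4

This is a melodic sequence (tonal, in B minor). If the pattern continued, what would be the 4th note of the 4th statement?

G3

The unit is 6 notes. Position-4 pitches of the 3 shown cells: D3, E3, F#3.
Each moves up a 2nd; the next is G3.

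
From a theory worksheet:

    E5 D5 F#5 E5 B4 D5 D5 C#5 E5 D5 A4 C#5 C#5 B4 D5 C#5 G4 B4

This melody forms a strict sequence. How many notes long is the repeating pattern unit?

6

18 notes total. Splitting into 3 groups of 6:
E5 D5 F#5 E5 B4 D5 | D5 C#5 E5 D5 A4 C#5 | C#5 B4 D5 C#5 G4 B4
Every group is a transposition down a 2nd of the one before; no shorter unit works.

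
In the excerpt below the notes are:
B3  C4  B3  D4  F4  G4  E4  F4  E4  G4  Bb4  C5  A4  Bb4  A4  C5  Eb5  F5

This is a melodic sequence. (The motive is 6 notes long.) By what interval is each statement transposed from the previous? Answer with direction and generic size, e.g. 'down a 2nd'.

The 6-note cells begin on B3, E4, A4 — each up a 4th from the last.
B3 to E4 is up a 4th.

up a 4th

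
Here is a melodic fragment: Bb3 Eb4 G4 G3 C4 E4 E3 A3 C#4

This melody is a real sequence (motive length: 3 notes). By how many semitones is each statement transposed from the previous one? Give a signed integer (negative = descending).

Unit = 3 notes; the statements start on Bb3, G3, E3, moving down a 3rd each time.
Bb3 to G3 spans -3 semitones.

-3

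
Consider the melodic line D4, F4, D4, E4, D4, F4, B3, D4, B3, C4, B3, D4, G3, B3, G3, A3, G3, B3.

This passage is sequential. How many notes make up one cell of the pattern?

Try groups of 6 (3 cells in 18 notes):
D4 F4 D4 E4 D4 F4 | B3 D4 B3 C4 B3 D4 | G3 B3 G3 A3 G3 B3
That's a consistent down a 3rd shift per cell, and no other grouping gives one.

6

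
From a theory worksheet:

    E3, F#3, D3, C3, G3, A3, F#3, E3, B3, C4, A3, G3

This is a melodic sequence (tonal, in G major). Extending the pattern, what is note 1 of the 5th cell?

F#4

Grouping in 4s, the 1st note of each cell is E3, G3, B3.
Each moves up a 3rd. Continuing: D4 → F#4.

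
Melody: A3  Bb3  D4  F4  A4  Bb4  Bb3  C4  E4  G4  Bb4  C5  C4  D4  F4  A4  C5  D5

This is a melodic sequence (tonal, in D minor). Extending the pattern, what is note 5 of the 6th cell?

Grouping in 6s, the 5th note of each cell is A4, Bb4, C5.
Extending up a 2nd: D5 → E5 → F5.

F5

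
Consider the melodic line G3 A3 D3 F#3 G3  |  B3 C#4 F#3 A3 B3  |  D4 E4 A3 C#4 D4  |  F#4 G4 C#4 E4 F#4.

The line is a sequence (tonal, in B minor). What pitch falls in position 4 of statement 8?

F#5

With 5-note cells, note 4 of each statement runs F#3, A3, C#4, E4.
Carrying that up a 3rd forward: G4 → B4 → D5 → F#5.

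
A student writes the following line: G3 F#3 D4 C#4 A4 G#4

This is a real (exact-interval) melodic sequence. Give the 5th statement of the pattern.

B5 A#5

With a 2-note motive the entries are G3, D4, A4, each up a 5th from the previous.
Carrying on: E5 → B5.
So cell 5 is B5 A#5.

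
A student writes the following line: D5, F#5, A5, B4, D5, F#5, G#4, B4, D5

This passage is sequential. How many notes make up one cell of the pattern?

9 notes total. Splitting into 3 groups of 3:
D5 F#5 A5 | B4 D5 F#5 | G#4 B4 D5
That's a consistent down a 3rd shift per cell, and no other grouping gives one.

3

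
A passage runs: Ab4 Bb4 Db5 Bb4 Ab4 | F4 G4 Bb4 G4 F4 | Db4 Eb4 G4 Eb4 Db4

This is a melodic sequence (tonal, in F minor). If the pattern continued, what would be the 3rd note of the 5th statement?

With 5-note cells, note 3 of each statement runs Db5, Bb4, G4.
Carrying that down a 3rd forward: Eb4 → C4.

C4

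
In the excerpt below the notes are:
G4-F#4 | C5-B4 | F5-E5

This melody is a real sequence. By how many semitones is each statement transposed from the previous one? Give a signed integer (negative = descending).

Taking 2-note groups, the heads are G4, C5, F5: the pattern moves up a 4th.
Counting half-steps from G4 to C5: 5.

5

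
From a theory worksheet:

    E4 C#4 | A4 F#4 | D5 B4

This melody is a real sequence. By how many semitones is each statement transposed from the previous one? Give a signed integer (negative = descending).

5

Unit = 2 notes; the statements start on E4, A4, D5, moving up a 4th each time.
Counting half-steps from E4 to A4: 5.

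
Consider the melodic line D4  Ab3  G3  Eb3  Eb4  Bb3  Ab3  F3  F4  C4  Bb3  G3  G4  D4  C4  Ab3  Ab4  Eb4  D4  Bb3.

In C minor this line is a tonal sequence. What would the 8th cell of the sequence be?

Taking 4-note groups, the heads are D4, Eb4, F4, G4, Ab4: the pattern moves up a 2nd.
Continuing the starts: Bb4 → C5 → D5.
Statement 8 starts on D5 and keeps the same diatonic contour: D5 Ab4 G4 Eb4.

D5 Ab4 G4 Eb4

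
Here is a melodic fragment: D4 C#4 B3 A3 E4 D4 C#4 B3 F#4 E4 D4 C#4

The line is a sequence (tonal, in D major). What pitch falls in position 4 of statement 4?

The unit is 4 notes. Position-4 pitches of the 3 shown cells: A3, B3, C#4.
Each moves up a 2nd; the next is D4.

D4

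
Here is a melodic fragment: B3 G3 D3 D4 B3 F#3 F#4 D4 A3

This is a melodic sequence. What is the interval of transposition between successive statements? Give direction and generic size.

up a 3rd

Unit = 3 notes; the statements start on B3, D4, F#4, moving up a 3rd each time.
B3 to D4 is up a 3rd.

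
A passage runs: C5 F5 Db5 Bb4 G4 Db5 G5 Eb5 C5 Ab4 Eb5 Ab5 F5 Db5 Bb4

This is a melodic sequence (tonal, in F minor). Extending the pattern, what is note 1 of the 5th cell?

With 5-note cells, note 1 of each statement runs C5, Db5, Eb5.
Extending up a 2nd: F5 → G5.

G5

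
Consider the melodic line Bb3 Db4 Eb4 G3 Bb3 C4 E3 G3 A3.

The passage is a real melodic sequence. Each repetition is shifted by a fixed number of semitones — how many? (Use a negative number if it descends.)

The 3-note cells begin on Bb3, G3, E3 — each down a 3rd from the last.
Bb3→G3 is 55 − 58 = -3 semitones.

-3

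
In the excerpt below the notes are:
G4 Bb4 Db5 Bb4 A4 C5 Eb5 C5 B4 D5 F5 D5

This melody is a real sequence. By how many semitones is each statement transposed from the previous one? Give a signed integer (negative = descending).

2

Unit = 4 notes; the statements start on G4, A4, B4, moving up a 2nd each time.
G4 to A4 spans +2 semitones.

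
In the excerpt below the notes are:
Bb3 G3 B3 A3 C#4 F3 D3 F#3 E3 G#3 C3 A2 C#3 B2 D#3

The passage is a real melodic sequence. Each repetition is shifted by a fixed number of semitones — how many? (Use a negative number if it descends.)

-5

Taking 5-note groups, the heads are Bb3, F3, C3: the pattern moves down a 4th.
Bb3 to F3 spans -5 semitones.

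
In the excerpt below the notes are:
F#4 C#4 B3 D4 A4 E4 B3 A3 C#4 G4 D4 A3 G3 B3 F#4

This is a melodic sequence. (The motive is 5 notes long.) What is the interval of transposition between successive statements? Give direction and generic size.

down a 2nd

Taking 5-note groups, the heads are F#4, E4, D4: the pattern moves down a 2nd.
From F#4 to E4: down a 2nd.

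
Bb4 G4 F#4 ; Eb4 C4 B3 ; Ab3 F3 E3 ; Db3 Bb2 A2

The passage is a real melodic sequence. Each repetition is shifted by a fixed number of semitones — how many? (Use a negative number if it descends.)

Taking 3-note groups, the heads are Bb4, Eb4, Ab3, Db3: the pattern moves down a 5th.
Bb4→Eb4 is 63 − 70 = -7 semitones.

-7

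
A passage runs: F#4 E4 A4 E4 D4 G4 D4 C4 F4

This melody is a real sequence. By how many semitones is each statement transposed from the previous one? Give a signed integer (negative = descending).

-2

Taking 3-note groups, the heads are F#4, E4, D4: the pattern moves down a 2nd.
Counting half-steps from F#4 to E4: -2.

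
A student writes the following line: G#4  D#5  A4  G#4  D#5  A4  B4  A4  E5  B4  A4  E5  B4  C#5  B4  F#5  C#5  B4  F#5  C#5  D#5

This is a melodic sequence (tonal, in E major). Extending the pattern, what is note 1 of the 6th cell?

The unit is 7 notes. Position-1 pitches of the 3 shown cells: G#4, A4, B4.
Each moves up a 2nd. Continuing: C#5 → D#5 → E5.

E5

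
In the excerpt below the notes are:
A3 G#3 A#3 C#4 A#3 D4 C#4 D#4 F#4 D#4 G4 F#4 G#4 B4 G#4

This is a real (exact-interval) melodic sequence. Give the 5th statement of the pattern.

F5 E5 F#5 A5 F#5

Taking 5-note groups, the heads are A3, D4, G4: the pattern moves up a 4th.
Continuing the starts: C5 → F5.
Statement 5 starts on F5 and keeps the same exact contour: F5 E5 F#5 A5 F#5.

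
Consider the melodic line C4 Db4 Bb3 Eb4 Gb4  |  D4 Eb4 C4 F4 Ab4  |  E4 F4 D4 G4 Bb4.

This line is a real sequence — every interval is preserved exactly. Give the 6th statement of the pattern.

The 5-note cells begin on C4, D4, E4 — each up a 2nd from the last.
Continuing the starts: F#4 → G#4 → A#4.
So cell 6 is A#4 B4 G#4 C#5 E5.

A#4 B4 G#4 C#5 E5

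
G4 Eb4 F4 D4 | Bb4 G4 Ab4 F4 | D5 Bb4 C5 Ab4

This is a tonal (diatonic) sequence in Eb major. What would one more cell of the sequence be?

The 4-note cells begin on G4, Bb4, D5 — each up a 3rd from the last.
From F5 the diatonic shape gives F5 D5 Eb5 C5.

F5 D5 Eb5 C5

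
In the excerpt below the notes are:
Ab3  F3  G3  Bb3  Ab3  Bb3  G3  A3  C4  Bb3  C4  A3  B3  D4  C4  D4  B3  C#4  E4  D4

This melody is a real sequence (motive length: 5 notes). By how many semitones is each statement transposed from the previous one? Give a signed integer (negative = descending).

The 5-note cells begin on Ab3, Bb3, C4, D4 — each up a 2nd from the last.
Ab3→Bb3 is 58 − 56 = 2 semitones.

2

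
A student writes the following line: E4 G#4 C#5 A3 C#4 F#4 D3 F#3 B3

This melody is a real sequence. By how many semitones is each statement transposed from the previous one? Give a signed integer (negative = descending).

-7

Taking 3-note groups, the heads are E4, A3, D3: the pattern moves down a 5th.
E4→A3 is 57 − 64 = -7 semitones.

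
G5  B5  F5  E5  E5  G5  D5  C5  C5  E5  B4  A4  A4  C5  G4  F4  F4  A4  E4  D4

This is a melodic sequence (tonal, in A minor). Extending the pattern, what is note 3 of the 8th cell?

F3

With 4-note cells, note 3 of each statement runs F5, D5, B4, G4, E4.
Extending down a 3rd: C4 → A3 → F3.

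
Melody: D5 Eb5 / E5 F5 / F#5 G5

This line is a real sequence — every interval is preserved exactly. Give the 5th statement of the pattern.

A#5 B5

The 2-note cells begin on D5, E5, F#5 — each up a 2nd from the last.
Continuing the starts: G#5 → A#5.
From A#5 the exact shape gives A#5 B5.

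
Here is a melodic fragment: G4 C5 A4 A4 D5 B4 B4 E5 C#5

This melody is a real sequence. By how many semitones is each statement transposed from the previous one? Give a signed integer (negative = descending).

Unit = 3 notes; the statements start on G4, A4, B4, moving up a 2nd each time.
Counting half-steps from G4 to A4: 2.

2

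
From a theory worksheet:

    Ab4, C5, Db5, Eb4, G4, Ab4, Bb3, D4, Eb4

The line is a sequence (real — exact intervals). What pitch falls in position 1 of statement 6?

G2

Grouping in 3s, the 1st note of each cell is Ab4, Eb4, Bb3.
Each moves down a 4th. Continuing: F3 → C3 → G2.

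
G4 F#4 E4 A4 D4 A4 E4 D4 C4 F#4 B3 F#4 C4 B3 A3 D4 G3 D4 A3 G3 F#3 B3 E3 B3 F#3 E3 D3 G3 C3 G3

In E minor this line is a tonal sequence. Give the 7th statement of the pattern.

B2 A2 G2 C3 F#2 C3

Taking 6-note groups, the heads are G4, E4, C4, A3, F#3: the pattern moves down a 3rd.
Continuing the starts: D3 → B2.
From B2 the diatonic shape gives B2 A2 G2 C3 F#2 C3.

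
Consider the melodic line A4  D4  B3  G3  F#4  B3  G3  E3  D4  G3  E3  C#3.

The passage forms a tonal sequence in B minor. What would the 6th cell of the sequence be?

E3 A2 F#2 D2

With a 4-note motive the entries are A4, F#4, D4, each down a 3rd from the previous.
Carrying on: B3 → G3 → E3.
So cell 6 is E3 A2 F#2 D2.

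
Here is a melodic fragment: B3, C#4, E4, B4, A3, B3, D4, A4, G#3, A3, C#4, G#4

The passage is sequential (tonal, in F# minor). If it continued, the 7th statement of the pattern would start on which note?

Taking 4-note groups, the heads are B3, A3, G#3: the pattern moves down a 2nd.
Extending the heads down a 2nd: F#3 → E3 → D3 → C#3.

C#3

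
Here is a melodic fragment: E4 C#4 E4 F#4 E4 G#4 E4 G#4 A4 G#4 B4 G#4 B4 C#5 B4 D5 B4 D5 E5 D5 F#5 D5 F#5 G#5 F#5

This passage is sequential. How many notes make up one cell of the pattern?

25 notes total. Splitting into 5 groups of 5:
E4 C#4 E4 F#4 E4 | G#4 E4 G#4 A4 G#4 | B4 G#4 B4 C#5 B4 | D5 B4 D5 E5 D5 | F#5 D5 F#5 G#5 F#5
Each cell is the previous one up a 3rd — so the unit is 5 notes.

5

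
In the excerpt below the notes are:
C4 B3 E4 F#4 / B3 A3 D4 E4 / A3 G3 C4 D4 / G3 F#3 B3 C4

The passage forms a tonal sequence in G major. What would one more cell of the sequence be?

F#3 E3 A3 B3

Unit = 4 notes; the statements start on C4, B3, A3, G3, moving down a 2nd each time.
So cell 5 is F#3 E3 A3 B3.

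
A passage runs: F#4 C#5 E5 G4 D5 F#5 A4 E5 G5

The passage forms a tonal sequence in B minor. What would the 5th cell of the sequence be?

Unit = 3 notes; the statements start on F#4, G4, A4, moving up a 2nd each time.
Extending up a 2nd: B4 → C#5.
From C#5 the diatonic shape gives C#5 G5 B5.

C#5 G5 B5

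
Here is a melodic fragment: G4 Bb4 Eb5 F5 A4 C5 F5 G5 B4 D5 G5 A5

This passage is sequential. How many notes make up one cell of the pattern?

4

12 notes total. Splitting into 3 groups of 4:
G4 Bb4 Eb5 F5 | A4 C5 F5 G5 | B4 D5 G5 A5
Every group is a transposition up a 2nd of the one before; no shorter unit works.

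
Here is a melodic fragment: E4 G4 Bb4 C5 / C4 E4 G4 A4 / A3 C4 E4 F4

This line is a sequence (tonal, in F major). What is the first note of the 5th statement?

D3

With a 4-note motive the entries are E4, C4, A3, each down a 3rd from the previous.
Continuing: F3 → D3. Statement 5 starts on D3.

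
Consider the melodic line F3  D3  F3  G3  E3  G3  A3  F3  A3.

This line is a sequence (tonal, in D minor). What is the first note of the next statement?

Taking 3-note groups, the heads are F3, G3, A3: the pattern moves up a 2nd.
The next head, up a 2nd from A3, is Bb3.

Bb3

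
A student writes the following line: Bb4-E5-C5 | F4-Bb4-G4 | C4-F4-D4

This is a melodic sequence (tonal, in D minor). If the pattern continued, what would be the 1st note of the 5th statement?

D3

The unit is 3 notes. Position-1 pitches of the 3 shown cells: Bb4, F4, C4.
Extending down a 4th: G3 → D3.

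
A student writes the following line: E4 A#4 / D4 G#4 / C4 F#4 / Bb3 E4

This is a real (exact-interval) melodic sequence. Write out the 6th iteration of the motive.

Gb3 C4

Taking 2-note groups, the heads are E4, D4, C4, Bb3: the pattern moves down a 2nd.
Carrying on: Ab3 → Gb3.
From Gb3 the exact shape gives Gb3 C4.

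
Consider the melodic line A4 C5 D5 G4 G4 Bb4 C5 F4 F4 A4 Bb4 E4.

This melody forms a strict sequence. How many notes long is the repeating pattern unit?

4

Try groups of 4 (3 cells in 12 notes):
A4 C5 D5 G4 | G4 Bb4 C5 F4 | F4 A4 Bb4 E4
Each cell is the previous one down a 2nd — so the unit is 4 notes.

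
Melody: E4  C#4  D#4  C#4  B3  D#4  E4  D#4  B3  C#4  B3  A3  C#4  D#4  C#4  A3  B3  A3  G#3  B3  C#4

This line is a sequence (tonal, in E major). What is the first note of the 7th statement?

Taking 7-note groups, the heads are E4, D#4, C#4: the pattern moves down a 2nd.
Continuing: B3 → A3 → G#3 → F#3. Statement 7 starts on F#3.

F#3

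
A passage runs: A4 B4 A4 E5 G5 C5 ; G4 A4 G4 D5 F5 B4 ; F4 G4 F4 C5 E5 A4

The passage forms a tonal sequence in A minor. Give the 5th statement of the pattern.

D4 E4 D4 A4 C5 F4

Unit = 6 notes; the statements start on A4, G4, F4, moving down a 2nd each time.
Carrying on: E4 → D4.
From D4 the diatonic shape gives D4 E4 D4 A4 C5 F4.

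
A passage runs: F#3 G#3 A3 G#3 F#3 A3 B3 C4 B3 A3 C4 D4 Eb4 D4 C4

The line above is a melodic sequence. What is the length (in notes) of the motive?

5

Try groups of 5 (3 cells in 15 notes):
F#3 G#3 A3 G#3 F#3 | A3 B3 C4 B3 A3 | C4 D4 Eb4 D4 C4
Each cell is the previous one up a 3rd — so the unit is 5 notes.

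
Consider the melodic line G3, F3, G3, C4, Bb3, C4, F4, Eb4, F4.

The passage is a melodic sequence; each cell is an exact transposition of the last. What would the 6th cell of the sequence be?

The 3-note cells begin on G3, C4, F4 — each up a 4th from the last.
Carrying on: Bb4 → Eb5 → Ab5.
So cell 6 is Ab5 Gb5 Ab5.

Ab5 Gb5 Ab5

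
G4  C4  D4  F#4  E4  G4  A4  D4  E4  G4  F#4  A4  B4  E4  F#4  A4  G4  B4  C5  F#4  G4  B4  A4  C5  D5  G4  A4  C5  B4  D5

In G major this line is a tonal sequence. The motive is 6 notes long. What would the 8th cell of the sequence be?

G5 C5 D5 F#5 E5 G5

With a 6-note motive the entries are G4, A4, B4, C5, D5, each up a 2nd from the previous.
Extending up a 2nd: E5 → F#5 → G5.
From G5 the diatonic shape gives G5 C5 D5 F#5 E5 G5.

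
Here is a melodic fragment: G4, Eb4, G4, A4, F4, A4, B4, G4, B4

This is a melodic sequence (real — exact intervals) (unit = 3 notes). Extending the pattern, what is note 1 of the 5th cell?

D#5

Grouping in 3s, the 1st note of each cell is G4, A4, B4.
Extending up a 2nd: C#5 → D#5.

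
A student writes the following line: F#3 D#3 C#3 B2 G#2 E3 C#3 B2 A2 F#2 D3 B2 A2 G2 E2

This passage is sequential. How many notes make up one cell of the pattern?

15 notes total. Splitting into 3 groups of 5:
F#3 D#3 C#3 B2 G#2 | E3 C#3 B2 A2 F#2 | D3 B2 A2 G2 E2
Every group is a transposition down a 2nd of the one before; no shorter unit works.

5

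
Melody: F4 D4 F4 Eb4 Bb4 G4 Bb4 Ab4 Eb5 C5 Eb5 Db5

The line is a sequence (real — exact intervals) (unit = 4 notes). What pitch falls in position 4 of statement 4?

The unit is 4 notes. Position-4 pitches of the 3 shown cells: Eb4, Ab4, Db5.
From Db5, up a 4th gives Gb5.

Gb5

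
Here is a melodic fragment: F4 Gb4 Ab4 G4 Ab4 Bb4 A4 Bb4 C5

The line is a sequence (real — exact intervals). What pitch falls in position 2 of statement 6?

E5

With 3-note cells, note 2 of each statement runs Gb4, Ab4, Bb4.
Each moves up a 2nd. Continuing: C5 → D5 → E5.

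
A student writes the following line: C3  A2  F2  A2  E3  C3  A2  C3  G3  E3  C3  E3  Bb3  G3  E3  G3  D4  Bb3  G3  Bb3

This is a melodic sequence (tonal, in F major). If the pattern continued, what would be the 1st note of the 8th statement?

The unit is 4 notes. Position-1 pitches of the 5 shown cells: C3, E3, G3, Bb3, D4.
Each moves up a 3rd. Continuing: F4 → A4 → C5.

C5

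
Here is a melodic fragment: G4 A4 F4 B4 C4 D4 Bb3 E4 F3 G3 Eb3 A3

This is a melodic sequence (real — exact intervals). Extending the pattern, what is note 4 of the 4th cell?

The unit is 4 notes. Position-4 pitches of the 3 shown cells: B4, E4, A3.
From A3, down a 5th gives D3.

D3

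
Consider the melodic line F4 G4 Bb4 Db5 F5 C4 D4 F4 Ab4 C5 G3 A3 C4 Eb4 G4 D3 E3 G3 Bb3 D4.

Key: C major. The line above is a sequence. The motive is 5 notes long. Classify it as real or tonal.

real

Each cell has the same semitone pattern (2, 3, 3, 4) — intervals are preserved exactly.
And Bb4 lies outside C major, so the sequence is real rather than tonal.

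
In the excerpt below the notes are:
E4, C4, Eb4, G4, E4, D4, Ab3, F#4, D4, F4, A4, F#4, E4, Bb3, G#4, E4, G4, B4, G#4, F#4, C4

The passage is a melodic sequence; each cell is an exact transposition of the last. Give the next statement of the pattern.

Unit = 7 notes; the statements start on E4, F#4, G#4, moving up a 2nd each time.
So cell 4 is A#4 F#4 A4 C#5 A#4 G#4 D4.

A#4 F#4 A4 C#5 A#4 G#4 D4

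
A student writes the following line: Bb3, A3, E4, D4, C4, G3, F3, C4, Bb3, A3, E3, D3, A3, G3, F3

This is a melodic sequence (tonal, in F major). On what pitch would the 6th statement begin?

F2

Taking 5-note groups, the heads are Bb3, G3, E3: the pattern moves down a 3rd.
Extending the heads down a 3rd: C3 → A2 → F2.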